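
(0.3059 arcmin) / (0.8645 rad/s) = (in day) 1.191e-09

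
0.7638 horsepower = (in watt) 569.6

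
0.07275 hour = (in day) 0.003031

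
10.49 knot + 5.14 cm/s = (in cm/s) 544.8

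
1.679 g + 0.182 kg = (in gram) 183.7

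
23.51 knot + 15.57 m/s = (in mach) 0.08125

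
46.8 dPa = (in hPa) 0.0468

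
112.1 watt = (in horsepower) 0.1503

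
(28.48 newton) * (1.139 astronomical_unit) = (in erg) 4.853e+19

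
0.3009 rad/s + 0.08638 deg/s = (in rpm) 2.888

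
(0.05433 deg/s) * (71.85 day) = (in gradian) 3.747e+05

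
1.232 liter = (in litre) 1.232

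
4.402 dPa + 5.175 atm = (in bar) 5.244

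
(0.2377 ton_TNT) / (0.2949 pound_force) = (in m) 7.582e+08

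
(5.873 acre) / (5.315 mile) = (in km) 0.002779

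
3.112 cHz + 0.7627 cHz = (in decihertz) 0.3875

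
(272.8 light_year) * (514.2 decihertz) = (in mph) 2.969e+20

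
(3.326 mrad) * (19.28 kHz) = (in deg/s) 3674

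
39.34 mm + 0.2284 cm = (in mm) 41.62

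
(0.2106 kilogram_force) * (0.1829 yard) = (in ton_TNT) 8.255e-11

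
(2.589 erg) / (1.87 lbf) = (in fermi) 3.112e+07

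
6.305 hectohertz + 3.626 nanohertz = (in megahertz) 0.0006305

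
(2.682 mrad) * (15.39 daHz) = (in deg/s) 23.65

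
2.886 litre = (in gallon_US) 0.7624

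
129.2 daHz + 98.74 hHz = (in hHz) 111.7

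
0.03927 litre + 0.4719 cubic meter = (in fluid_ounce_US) 1.596e+04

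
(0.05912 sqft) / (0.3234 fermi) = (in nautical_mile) 9.17e+09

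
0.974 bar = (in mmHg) 730.6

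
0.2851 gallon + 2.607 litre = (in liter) 3.686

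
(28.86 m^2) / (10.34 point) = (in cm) 7.912e+05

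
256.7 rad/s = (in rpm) 2451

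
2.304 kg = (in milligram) 2.304e+06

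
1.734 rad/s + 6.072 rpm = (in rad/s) 2.37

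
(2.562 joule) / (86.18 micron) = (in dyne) 2.973e+09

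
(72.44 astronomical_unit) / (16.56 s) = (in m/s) 6.544e+11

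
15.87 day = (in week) 2.267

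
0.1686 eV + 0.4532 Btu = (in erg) 4.782e+09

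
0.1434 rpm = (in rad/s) 0.01502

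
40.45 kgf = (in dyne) 3.967e+07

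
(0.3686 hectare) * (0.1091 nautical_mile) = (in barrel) 4.684e+06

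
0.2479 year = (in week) 12.93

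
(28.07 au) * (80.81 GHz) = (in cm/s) 3.393e+25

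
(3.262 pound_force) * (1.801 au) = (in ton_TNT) 934.4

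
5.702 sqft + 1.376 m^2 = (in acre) 0.0004709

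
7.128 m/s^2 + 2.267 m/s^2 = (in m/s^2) 9.395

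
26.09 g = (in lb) 0.05752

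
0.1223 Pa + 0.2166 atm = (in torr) 164.6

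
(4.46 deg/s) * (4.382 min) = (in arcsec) 4.221e+06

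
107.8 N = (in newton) 107.8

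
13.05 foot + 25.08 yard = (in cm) 2691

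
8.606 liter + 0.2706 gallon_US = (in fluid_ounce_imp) 338.9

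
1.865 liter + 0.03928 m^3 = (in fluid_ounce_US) 1391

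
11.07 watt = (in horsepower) 0.01485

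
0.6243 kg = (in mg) 6.243e+05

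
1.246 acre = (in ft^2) 5.428e+04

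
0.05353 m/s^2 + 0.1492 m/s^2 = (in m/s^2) 0.2027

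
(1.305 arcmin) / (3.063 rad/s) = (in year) 3.93e-12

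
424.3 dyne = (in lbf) 0.0009539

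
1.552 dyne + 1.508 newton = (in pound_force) 0.339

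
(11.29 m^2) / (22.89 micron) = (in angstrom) 4.932e+15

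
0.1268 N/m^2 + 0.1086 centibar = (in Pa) 108.7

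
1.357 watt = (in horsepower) 0.00182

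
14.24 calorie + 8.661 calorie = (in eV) 5.98e+20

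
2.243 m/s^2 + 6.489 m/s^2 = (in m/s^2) 8.732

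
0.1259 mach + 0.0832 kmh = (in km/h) 154.4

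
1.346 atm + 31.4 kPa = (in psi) 24.33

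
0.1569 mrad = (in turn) 2.497e-05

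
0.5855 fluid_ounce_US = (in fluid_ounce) 0.5855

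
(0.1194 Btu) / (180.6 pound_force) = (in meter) 0.1568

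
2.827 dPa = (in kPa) 0.0002827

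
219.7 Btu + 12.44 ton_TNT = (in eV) 3.249e+29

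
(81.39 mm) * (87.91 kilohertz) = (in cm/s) 7.155e+05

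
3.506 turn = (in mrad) 2.203e+04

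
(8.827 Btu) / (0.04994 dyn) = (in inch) 7.342e+11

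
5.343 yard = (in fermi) 4.886e+15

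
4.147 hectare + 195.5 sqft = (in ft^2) 4.466e+05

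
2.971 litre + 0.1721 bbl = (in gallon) 8.013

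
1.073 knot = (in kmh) 1.987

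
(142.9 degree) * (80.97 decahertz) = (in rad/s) 2019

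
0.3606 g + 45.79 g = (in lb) 0.1017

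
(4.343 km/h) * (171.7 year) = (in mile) 4.059e+06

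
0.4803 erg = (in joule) 4.803e-08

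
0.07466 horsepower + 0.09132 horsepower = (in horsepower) 0.166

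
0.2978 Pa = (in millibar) 0.002978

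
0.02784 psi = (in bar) 0.00192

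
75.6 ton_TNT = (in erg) 3.163e+18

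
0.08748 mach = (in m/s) 29.79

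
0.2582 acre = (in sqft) 1.125e+04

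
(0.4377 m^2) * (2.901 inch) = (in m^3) 0.03225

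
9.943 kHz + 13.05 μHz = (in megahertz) 0.009943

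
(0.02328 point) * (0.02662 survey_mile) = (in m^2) 0.0003518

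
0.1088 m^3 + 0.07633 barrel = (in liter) 120.9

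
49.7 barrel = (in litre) 7902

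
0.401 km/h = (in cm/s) 11.14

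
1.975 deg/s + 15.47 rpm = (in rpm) 15.8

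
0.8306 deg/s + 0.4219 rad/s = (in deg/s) 25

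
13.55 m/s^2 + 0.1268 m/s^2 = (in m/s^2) 13.68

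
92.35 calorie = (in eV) 2.412e+21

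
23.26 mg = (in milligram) 23.26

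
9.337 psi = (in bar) 0.6438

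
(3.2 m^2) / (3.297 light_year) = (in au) 6.858e-28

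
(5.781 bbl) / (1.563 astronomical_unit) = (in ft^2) 4.231e-11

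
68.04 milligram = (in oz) 0.0024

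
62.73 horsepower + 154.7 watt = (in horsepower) 62.94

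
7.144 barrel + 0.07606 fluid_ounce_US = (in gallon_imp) 249.8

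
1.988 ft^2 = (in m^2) 0.1847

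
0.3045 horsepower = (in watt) 227.1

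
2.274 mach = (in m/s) 774.3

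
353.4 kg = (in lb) 779.1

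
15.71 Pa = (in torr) 0.1178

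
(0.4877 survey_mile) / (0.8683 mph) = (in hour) 0.5617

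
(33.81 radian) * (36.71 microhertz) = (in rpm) 0.01185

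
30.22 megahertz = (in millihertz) 3.022e+10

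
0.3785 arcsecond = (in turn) 2.921e-07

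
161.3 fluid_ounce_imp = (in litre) 4.583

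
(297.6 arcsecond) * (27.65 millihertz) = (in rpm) 0.000381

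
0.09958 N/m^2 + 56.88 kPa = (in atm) 0.5614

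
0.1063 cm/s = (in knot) 0.002066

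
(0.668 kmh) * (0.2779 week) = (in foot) 1.023e+05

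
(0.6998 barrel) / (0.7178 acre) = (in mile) 2.38e-08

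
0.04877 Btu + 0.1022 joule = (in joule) 51.56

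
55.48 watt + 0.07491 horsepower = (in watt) 111.3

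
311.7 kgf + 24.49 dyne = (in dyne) 3.057e+08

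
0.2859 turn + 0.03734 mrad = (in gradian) 114.4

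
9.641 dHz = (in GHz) 9.641e-10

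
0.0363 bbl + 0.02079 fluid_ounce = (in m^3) 0.005772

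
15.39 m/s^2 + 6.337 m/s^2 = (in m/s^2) 21.73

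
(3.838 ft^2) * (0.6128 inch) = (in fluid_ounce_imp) 195.3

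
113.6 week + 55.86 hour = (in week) 113.9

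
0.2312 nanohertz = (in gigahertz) 2.312e-19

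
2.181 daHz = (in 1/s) 21.81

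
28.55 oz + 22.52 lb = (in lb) 24.3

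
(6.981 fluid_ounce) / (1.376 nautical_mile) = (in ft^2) 8.72e-07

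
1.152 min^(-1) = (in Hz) 0.0192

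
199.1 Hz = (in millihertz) 1.991e+05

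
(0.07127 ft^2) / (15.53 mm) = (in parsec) 1.382e-17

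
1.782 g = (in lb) 0.003929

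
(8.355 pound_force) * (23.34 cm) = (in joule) 8.674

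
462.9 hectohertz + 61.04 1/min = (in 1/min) 2.777e+06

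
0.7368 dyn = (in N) 7.368e-06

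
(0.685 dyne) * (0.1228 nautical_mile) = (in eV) 9.723e+15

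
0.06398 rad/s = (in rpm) 0.611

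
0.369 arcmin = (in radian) 0.0001073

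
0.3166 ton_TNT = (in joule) 1.325e+09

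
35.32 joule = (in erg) 3.532e+08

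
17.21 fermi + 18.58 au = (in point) 7.879e+15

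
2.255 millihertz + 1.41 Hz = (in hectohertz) 0.01412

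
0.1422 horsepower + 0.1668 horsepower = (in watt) 230.4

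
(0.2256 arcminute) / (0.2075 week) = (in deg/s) 2.996e-08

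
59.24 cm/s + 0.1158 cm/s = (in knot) 1.154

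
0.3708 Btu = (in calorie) 93.5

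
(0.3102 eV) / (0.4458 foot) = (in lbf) 8.223e-20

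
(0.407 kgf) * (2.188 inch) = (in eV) 1.384e+18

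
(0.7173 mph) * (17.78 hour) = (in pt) 5.818e+07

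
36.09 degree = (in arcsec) 1.299e+05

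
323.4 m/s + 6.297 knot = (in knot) 634.9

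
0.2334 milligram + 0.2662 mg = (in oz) 1.762e-05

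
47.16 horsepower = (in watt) 3.517e+04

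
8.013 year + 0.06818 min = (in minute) 4.212e+06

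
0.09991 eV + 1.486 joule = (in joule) 1.486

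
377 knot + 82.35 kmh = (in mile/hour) 485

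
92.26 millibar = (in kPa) 9.226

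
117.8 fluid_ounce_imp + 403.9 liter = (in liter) 407.2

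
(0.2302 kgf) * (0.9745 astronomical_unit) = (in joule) 3.291e+11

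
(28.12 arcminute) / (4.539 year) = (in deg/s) 3.274e-09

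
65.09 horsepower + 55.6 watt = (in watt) 4.859e+04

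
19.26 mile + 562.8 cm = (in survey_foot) 1.017e+05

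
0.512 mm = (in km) 5.12e-07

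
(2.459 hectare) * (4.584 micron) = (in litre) 112.7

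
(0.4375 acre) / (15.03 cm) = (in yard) 1.288e+04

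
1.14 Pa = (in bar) 1.14e-05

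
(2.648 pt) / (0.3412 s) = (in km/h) 0.009856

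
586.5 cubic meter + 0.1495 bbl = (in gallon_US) 1.549e+05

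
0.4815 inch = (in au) 8.175e-14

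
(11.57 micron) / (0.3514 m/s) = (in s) 3.293e-05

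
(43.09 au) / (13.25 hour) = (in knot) 2.627e+08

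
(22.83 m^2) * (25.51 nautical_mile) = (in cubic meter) 1.079e+06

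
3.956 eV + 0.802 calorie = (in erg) 3.356e+07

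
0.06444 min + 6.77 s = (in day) 0.0001231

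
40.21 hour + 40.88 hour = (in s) 2.919e+05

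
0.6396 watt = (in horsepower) 0.0008577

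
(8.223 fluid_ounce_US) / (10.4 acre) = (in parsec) 1.873e-25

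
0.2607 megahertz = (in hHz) 2607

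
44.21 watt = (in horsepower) 0.05929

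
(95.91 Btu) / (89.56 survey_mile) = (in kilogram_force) 0.07159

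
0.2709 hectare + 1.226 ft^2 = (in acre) 0.6694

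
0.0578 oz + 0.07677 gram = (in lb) 0.003782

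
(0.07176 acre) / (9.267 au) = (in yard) 2.291e-10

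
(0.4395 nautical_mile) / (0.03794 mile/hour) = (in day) 0.5554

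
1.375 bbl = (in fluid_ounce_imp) 7694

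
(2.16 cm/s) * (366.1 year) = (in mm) 2.494e+11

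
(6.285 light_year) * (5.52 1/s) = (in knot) 6.38e+17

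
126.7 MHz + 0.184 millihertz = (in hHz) 1.267e+06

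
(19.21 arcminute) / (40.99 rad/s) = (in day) 1.578e-09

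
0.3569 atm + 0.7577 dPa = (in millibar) 361.6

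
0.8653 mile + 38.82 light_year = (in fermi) 3.673e+32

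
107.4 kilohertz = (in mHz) 1.074e+08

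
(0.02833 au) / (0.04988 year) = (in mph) 6027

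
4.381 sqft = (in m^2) 0.407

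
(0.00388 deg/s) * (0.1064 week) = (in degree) 249.7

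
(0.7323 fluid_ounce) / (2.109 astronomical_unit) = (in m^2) 6.864e-17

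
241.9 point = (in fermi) 8.534e+13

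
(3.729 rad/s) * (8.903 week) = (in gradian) 1.278e+09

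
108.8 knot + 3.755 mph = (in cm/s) 5765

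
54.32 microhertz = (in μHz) 54.32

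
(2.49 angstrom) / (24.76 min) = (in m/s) 1.676e-13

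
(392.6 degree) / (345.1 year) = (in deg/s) 3.607e-08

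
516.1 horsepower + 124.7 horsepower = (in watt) 4.778e+05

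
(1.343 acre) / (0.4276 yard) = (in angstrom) 1.39e+14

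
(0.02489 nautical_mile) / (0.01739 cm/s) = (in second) 2.651e+05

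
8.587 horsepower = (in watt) 6403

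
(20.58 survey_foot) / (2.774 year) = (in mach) 2.106e-10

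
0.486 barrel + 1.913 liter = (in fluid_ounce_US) 2677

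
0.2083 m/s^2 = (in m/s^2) 0.2083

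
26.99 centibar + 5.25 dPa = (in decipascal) 2.699e+05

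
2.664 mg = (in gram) 0.002664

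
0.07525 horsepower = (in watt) 56.11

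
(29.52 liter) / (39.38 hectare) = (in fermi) 7.496e+07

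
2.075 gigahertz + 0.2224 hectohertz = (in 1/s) 2.075e+09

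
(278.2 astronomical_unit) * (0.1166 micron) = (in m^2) 4.853e+06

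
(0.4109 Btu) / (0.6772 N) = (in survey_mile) 0.3978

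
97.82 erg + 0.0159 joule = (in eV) 9.93e+16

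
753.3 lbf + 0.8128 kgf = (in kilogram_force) 342.5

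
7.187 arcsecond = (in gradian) 0.002218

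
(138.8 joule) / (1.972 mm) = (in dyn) 7.039e+09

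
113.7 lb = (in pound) 113.7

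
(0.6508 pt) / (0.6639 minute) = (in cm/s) 0.0005764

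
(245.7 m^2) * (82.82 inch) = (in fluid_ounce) 1.748e+07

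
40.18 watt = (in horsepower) 0.05388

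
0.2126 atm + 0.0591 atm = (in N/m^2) 2.753e+04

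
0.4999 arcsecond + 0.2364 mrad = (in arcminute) 0.821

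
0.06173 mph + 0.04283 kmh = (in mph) 0.08834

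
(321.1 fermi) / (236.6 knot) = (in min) 4.397e-17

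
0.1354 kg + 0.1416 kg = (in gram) 277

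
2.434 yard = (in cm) 222.6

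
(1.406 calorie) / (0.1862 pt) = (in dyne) 8.956e+09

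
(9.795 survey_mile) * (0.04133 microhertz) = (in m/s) 0.0006515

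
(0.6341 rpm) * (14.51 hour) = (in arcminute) 1.192e+07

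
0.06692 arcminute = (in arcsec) 4.015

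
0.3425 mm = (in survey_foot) 0.001124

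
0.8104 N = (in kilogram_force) 0.08264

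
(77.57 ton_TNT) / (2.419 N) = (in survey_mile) 8.337e+07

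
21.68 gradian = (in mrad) 340.5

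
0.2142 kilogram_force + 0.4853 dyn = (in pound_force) 0.4722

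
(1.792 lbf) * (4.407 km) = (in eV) 2.193e+23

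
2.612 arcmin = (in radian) 0.0007598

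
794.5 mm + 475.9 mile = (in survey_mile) 475.9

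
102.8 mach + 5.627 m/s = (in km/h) 1.26e+05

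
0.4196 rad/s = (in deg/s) 24.04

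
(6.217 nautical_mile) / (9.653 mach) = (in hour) 0.0009731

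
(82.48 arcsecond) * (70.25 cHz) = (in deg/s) 0.0161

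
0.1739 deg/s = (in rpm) 0.02898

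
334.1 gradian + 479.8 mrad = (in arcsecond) 1.181e+06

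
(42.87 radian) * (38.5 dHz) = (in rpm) 1576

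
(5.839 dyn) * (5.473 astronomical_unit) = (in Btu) 4.531e+04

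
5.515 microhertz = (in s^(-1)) 5.515e-06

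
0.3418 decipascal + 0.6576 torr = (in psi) 0.01272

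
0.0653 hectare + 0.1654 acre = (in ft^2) 1.423e+04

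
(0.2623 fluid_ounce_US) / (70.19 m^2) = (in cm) 1.105e-05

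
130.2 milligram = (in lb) 0.000287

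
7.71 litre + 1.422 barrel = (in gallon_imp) 51.43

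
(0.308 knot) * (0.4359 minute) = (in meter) 4.144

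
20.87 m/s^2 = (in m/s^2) 20.87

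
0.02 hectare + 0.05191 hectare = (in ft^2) 7740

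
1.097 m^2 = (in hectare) 0.0001097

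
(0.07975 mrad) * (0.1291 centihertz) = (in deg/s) 5.899e-06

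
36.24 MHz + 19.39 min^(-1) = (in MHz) 36.24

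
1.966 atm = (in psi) 28.89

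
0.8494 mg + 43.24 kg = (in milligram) 4.324e+07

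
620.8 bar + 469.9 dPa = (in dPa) 6.208e+08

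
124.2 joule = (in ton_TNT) 2.968e-08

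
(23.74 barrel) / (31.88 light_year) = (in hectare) 1.251e-21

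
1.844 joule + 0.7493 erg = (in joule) 1.844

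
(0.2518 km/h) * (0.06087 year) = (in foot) 4.405e+05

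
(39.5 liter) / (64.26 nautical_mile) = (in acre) 8.202e-11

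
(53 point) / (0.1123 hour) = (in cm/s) 0.004625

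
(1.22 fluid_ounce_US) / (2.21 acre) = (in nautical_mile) 2.178e-12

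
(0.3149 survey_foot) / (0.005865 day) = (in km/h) 0.0006819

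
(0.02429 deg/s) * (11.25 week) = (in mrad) 2.884e+06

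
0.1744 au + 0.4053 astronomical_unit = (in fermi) 8.672e+25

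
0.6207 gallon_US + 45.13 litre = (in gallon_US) 12.54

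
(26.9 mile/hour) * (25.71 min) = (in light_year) 1.961e-12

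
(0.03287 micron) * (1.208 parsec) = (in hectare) 1.225e+05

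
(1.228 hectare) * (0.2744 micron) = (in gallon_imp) 0.7412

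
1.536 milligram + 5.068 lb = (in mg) 2.299e+06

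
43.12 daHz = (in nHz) 4.312e+11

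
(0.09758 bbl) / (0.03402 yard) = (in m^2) 0.4987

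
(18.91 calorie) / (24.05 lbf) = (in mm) 739.6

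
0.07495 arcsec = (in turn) 5.783e-08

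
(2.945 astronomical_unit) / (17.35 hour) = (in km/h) 2.539e+07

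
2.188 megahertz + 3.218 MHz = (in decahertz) 5.406e+05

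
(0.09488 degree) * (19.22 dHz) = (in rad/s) 0.003183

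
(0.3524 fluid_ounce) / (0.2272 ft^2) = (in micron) 493.7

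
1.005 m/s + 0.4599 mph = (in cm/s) 121.1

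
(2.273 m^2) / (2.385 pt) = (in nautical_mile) 1.459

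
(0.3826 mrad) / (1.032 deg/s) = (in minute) 0.000354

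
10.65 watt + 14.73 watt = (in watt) 25.38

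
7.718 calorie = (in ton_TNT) 7.718e-09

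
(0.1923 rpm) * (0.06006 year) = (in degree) 2.185e+06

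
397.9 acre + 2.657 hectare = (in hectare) 163.7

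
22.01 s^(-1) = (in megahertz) 2.201e-05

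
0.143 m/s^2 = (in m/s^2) 0.143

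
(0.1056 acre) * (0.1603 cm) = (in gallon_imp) 150.7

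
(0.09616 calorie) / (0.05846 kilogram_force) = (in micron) 7.018e+05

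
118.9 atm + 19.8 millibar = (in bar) 120.5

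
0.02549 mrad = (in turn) 4.057e-06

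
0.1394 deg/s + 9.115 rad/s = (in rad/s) 9.117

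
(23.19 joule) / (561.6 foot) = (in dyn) 1.355e+04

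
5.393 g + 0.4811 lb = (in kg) 0.2236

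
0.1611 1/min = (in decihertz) 0.02685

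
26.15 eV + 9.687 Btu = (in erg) 1.022e+11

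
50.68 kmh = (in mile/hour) 31.49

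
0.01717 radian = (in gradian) 1.093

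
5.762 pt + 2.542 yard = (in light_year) 2.459e-16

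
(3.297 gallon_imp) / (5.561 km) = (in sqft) 2.901e-05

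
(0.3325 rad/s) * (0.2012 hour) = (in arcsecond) 4.968e+07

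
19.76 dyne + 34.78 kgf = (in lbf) 76.68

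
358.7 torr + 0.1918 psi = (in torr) 368.6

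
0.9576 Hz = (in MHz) 9.576e-07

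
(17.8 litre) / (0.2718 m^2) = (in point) 185.6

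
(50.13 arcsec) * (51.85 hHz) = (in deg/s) 72.2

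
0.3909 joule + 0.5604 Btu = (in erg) 5.916e+09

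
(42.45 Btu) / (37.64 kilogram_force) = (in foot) 398.1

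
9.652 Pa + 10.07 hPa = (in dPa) 1.017e+04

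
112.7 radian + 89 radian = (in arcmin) 6.934e+05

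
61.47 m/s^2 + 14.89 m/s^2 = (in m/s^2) 76.36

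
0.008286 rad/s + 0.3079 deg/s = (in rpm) 0.1304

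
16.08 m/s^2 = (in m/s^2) 16.08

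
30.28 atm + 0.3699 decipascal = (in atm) 30.28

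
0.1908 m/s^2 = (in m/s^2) 0.1908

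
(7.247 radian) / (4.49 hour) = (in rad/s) 0.0004483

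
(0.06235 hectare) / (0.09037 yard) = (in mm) 7.545e+06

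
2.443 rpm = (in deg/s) 14.66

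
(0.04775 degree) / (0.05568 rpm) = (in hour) 3.97e-05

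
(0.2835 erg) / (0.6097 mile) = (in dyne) 2.889e-06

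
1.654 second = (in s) 1.654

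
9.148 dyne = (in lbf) 2.057e-05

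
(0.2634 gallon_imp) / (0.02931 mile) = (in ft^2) 0.0002732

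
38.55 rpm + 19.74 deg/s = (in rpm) 41.84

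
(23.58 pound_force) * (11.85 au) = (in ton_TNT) 4.444e+04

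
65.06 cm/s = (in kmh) 2.342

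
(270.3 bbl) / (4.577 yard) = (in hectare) 0.001027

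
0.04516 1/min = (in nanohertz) 7.527e+05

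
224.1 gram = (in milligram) 2.241e+05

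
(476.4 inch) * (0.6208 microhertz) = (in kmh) 2.704e-05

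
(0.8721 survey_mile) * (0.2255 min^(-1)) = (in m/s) 5.275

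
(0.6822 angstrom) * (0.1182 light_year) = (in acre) 18.85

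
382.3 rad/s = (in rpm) 3651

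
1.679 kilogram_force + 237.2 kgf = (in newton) 2343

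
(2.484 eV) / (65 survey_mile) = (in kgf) 3.88e-25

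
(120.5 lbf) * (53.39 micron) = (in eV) 1.786e+17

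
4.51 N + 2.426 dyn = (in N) 4.51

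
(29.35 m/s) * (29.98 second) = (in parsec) 2.852e-14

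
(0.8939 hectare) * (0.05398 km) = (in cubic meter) 4.825e+05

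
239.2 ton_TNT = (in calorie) 2.392e+11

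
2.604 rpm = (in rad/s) 0.2727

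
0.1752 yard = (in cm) 16.02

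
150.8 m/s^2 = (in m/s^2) 150.8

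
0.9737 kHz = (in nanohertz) 9.737e+11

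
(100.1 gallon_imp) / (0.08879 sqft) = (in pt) 1.564e+05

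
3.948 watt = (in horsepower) 0.005294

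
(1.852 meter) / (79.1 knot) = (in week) 7.525e-08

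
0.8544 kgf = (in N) 8.379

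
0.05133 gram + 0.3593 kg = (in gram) 359.4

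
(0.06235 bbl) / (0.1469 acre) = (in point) 0.04727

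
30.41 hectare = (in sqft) 3.273e+06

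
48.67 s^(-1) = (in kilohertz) 0.04867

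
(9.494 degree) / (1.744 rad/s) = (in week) 1.571e-07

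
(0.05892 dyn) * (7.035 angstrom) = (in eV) 2587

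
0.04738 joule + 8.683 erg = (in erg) 4.738e+05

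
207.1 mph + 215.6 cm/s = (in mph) 211.9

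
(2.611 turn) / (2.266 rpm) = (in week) 0.0001143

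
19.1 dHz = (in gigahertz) 1.91e-09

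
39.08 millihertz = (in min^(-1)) 2.345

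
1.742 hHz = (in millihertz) 1.742e+05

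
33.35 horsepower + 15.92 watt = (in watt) 2.489e+04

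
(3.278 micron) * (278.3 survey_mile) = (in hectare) 0.0001468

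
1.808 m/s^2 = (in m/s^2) 1.808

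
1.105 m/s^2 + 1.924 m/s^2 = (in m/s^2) 3.029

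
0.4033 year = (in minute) 2.12e+05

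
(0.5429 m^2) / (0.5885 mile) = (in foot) 0.001881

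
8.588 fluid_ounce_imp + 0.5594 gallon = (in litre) 2.362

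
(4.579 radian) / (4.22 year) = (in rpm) 3.286e-07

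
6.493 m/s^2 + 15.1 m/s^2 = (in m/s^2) 21.59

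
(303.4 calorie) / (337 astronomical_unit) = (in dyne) 2.518e-06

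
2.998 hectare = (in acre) 7.408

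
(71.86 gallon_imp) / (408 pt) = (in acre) 0.0005608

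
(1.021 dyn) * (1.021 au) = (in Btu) 1478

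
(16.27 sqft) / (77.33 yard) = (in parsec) 6.928e-19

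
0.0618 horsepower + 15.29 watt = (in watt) 61.37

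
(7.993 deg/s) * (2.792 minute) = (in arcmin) 8.034e+04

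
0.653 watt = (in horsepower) 0.0008757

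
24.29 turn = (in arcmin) 5.247e+05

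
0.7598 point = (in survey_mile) 1.666e-07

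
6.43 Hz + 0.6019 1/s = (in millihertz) 7032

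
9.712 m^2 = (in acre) 0.0024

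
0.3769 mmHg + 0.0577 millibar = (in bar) 0.0005602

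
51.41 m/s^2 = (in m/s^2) 51.41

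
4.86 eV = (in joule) 7.787e-19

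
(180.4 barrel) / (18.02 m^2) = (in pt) 4512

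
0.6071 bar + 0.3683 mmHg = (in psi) 8.812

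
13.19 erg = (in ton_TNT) 3.152e-16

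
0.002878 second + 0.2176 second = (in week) 3.645e-07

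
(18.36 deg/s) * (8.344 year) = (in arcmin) 2.899e+11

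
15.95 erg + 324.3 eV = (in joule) 1.595e-06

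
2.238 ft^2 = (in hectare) 2.079e-05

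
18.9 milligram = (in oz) 0.0006667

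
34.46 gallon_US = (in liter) 130.4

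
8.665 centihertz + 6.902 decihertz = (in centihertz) 77.69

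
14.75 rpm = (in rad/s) 1.545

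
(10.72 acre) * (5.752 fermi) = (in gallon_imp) 5.489e-08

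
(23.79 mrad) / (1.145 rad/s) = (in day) 2.405e-07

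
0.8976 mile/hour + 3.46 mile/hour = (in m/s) 1.948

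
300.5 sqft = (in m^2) 27.92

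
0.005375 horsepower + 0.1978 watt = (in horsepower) 0.00564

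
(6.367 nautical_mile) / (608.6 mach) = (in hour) 1.581e-05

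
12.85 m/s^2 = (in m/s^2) 12.85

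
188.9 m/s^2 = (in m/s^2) 188.9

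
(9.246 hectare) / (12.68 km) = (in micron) 7.292e+06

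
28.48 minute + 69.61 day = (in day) 69.63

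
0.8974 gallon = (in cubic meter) 0.003397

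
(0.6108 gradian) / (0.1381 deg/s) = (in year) 1.262e-07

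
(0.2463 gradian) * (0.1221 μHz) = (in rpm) 4.511e-09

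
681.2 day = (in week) 97.31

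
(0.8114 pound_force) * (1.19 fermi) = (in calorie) 1.027e-15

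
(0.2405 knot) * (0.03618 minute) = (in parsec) 8.704e-18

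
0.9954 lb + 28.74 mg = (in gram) 451.5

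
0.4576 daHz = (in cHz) 457.6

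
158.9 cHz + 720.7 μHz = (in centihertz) 159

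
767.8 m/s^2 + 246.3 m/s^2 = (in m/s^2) 1014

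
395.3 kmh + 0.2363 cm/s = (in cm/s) 1.098e+04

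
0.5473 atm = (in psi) 8.043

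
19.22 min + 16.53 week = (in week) 16.53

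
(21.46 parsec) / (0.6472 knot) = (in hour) 5.525e+14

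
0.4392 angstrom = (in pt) 1.245e-07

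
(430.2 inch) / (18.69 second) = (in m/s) 0.5846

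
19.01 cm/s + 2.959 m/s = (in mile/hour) 7.044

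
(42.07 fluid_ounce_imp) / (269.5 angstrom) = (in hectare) 4.435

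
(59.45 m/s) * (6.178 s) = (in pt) 1.041e+06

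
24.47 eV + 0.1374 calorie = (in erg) 5.749e+06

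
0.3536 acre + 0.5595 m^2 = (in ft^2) 1.541e+04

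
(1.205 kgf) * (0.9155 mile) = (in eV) 1.087e+23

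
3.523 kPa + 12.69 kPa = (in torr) 121.6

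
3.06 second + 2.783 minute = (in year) 5.392e-06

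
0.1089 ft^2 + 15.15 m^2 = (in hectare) 0.001516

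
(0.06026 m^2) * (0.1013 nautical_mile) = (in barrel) 71.11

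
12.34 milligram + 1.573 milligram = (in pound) 3.067e-05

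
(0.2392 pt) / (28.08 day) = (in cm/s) 3.478e-09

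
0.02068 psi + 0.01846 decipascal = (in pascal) 142.6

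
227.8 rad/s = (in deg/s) 1.305e+04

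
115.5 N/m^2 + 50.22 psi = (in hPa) 3464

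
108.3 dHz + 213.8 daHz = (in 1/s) 2149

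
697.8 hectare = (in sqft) 7.511e+07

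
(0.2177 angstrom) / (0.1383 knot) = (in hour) 8.5e-14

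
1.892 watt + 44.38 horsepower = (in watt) 3.31e+04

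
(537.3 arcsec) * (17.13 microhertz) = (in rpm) 4.261e-07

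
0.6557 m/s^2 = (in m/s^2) 0.6557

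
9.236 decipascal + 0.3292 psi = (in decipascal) 2.271e+04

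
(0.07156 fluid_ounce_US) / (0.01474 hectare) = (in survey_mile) 8.921e-12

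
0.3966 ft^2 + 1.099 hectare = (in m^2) 1.099e+04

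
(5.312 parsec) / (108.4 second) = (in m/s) 1.512e+15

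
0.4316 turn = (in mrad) 2712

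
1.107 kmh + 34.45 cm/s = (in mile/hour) 1.458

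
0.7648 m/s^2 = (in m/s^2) 0.7648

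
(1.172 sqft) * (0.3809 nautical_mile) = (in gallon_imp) 1.69e+04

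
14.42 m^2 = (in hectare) 0.001442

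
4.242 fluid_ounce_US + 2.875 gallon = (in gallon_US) 2.908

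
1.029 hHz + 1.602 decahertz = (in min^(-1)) 7135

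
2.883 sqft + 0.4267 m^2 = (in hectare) 6.945e-05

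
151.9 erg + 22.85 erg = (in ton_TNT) 4.177e-15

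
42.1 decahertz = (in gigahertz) 4.21e-07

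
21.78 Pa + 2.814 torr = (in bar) 0.003969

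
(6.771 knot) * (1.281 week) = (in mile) 1677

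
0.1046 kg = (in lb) 0.2306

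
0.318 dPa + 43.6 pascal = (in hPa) 0.4363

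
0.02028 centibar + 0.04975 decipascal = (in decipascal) 202.8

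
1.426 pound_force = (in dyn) 6.343e+05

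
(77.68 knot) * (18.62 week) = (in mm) 4.5e+11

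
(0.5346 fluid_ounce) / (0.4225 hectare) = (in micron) 0.003742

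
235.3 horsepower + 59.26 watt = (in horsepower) 235.4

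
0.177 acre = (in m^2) 716.3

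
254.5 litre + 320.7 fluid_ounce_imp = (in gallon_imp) 57.99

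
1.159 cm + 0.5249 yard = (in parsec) 1.593e-17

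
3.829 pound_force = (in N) 17.03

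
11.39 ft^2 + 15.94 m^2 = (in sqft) 183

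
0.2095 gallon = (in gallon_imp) 0.1744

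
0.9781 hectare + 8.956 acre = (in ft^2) 4.954e+05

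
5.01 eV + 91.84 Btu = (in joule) 9.69e+04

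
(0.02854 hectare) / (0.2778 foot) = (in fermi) 3.371e+18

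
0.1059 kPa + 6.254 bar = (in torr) 4692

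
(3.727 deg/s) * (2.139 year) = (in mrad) 4.388e+09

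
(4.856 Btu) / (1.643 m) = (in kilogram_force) 318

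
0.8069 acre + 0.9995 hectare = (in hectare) 1.326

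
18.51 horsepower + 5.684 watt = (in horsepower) 18.52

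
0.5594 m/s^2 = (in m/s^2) 0.5594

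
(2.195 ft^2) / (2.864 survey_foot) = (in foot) 0.7664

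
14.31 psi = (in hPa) 986.6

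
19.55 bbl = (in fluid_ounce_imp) 1.094e+05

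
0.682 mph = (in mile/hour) 0.682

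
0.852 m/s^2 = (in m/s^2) 0.852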